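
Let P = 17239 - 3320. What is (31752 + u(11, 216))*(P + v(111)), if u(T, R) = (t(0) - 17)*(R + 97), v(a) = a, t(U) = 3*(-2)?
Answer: 344478590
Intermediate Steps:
t(U) = -6
u(T, R) = -2231 - 23*R (u(T, R) = (-6 - 17)*(R + 97) = -23*(97 + R) = -2231 - 23*R)
P = 13919
(31752 + u(11, 216))*(P + v(111)) = (31752 + (-2231 - 23*216))*(13919 + 111) = (31752 + (-2231 - 4968))*14030 = (31752 - 7199)*14030 = 24553*14030 = 344478590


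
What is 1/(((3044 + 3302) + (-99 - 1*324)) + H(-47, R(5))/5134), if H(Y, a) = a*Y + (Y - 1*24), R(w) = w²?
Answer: 2567/15203718 ≈ 0.00016884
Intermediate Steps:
H(Y, a) = -24 + Y + Y*a (H(Y, a) = Y*a + (Y - 24) = Y*a + (-24 + Y) = -24 + Y + Y*a)
1/(((3044 + 3302) + (-99 - 1*324)) + H(-47, R(5))/5134) = 1/(((3044 + 3302) + (-99 - 1*324)) + (-24 - 47 - 47*5²)/5134) = 1/((6346 + (-99 - 324)) + (-24 - 47 - 47*25)*(1/5134)) = 1/((6346 - 423) + (-24 - 47 - 1175)*(1/5134)) = 1/(5923 - 1246*1/5134) = 1/(5923 - 623/2567) = 1/(15203718/2567) = 2567/15203718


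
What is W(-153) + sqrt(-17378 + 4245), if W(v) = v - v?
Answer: I*sqrt(13133) ≈ 114.6*I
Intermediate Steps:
W(v) = 0
W(-153) + sqrt(-17378 + 4245) = 0 + sqrt(-17378 + 4245) = 0 + sqrt(-13133) = 0 + I*sqrt(13133) = I*sqrt(13133)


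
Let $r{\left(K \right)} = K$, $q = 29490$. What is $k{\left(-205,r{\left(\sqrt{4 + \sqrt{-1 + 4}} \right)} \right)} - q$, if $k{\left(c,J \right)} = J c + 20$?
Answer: $-29470 - 205 \sqrt{4 + \sqrt{3}} \approx -29961.0$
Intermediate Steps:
$k{\left(c,J \right)} = 20 + J c$
$k{\left(-205,r{\left(\sqrt{4 + \sqrt{-1 + 4}} \right)} \right)} - q = \left(20 + \sqrt{4 + \sqrt{-1 + 4}} \left(-205\right)\right) - 29490 = \left(20 + \sqrt{4 + \sqrt{3}} \left(-205\right)\right) - 29490 = \left(20 - 205 \sqrt{4 + \sqrt{3}}\right) - 29490 = -29470 - 205 \sqrt{4 + \sqrt{3}}$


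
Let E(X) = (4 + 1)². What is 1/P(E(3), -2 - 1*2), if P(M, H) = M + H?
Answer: 1/21 ≈ 0.047619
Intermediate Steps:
E(X) = 25 (E(X) = 5² = 25)
P(M, H) = H + M
1/P(E(3), -2 - 1*2) = 1/((-2 - 1*2) + 25) = 1/((-2 - 2) + 25) = 1/(-4 + 25) = 1/21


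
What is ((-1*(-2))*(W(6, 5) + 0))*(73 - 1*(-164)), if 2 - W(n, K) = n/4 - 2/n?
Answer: 395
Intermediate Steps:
W(n, K) = 2 + 2/n - n/4 (W(n, K) = 2 - (n/4 - 2/n) = 2 - (-2/n + n/4) = 2 + (2/n - n/4) = 2 + 2/n - n/4)
((-1*(-2))*(W(6, 5) + 0))*(73 - 1*(-164)) = ((-1*(-2))*((2 + 2/6 - 1/4*6) + 0))*(73 - 1*(-164)) = (2*((2 + 2*(1/6) - 3/2) + 0))*(73 + 164) = (2*((2 + 1/3 - 3/2) + 0))*237 = (2*(5/6 + 0))*237 = (2*(5/6))*237 = (5/3)*237 = 395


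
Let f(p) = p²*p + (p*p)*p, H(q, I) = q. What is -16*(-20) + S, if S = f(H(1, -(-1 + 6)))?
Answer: 322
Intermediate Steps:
f(p) = 2*p³ (f(p) = p³ + p²*p = p³ + p³ = 2*p³)
S = 2 (S = 2*1³ = 2*1 = 2)
-16*(-20) + S = -16*(-20) + 2 = 320 + 2 = 322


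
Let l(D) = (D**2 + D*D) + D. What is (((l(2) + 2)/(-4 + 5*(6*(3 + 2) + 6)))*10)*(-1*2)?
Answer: -15/11 ≈ -1.3636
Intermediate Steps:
l(D) = D + 2*D**2 (l(D) = (D**2 + D**2) + D = 2*D**2 + D = D + 2*D**2)
(((l(2) + 2)/(-4 + 5*(6*(3 + 2) + 6)))*10)*(-1*2) = (((2*(1 + 2*2) + 2)/(-4 + 5*(6*(3 + 2) + 6)))*10)*(-1*2) = (((2*(1 + 4) + 2)/(-4 + 5*(6*5 + 6)))*10)*(-2) = (((2*5 + 2)/(-4 + 5*(30 + 6)))*10)*(-2) = (((10 + 2)/(-4 + 5*36))*10)*(-2) = ((12/(-4 + 180))*10)*(-2) = ((12/176)*10)*(-2) = ((12*(1/176))*10)*(-2) = ((3/44)*10)*(-2) = (15/22)*(-2) = -15/11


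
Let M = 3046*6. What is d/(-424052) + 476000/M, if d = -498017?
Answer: 52737627673/1937493588 ≈ 27.220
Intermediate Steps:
M = 18276
d/(-424052) + 476000/M = -498017/(-424052) + 476000/18276 = -498017*(-1/424052) + 476000*(1/18276) = 498017/424052 + 119000/4569 = 52737627673/1937493588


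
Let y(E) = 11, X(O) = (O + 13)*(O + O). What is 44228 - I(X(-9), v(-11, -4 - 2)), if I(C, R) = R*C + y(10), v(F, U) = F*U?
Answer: 48969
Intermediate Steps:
X(O) = 2*O*(13 + O) (X(O) = (13 + O)*(2*O) = 2*O*(13 + O))
I(C, R) = 11 + C*R (I(C, R) = R*C + 11 = C*R + 11 = 11 + C*R)
44228 - I(X(-9), v(-11, -4 - 2)) = 44228 - (11 + (2*(-9)*(13 - 9))*(-11*(-4 - 2))) = 44228 - (11 + (2*(-9)*4)*(-11*(-6))) = 44228 - (11 - 72*66) = 44228 - (11 - 4752) = 44228 - 1*(-4741) = 44228 + 4741 = 48969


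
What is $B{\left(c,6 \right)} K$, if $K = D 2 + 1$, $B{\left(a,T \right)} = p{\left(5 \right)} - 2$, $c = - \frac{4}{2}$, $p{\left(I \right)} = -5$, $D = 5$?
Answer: $-77$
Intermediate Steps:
$c = -2$ ($c = \left(-4\right) \frac{1}{2} = -2$)
$B{\left(a,T \right)} = -7$ ($B{\left(a,T \right)} = -5 - 2 = -7$)
$K = 11$ ($K = 5 \cdot 2 + 1 = 10 + 1 = 11$)
$B{\left(c,6 \right)} K = \left(-7\right) 11 = -77$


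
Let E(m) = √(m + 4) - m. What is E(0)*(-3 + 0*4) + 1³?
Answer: -5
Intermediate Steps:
E(m) = √(4 + m) - m
E(0)*(-3 + 0*4) + 1³ = (√(4 + 0) - 1*0)*(-3 + 0*4) + 1³ = (√4 + 0)*(-3 + 0) + 1 = (2 + 0)*(-3) + 1 = 2*(-3) + 1 = -6 + 1 = -5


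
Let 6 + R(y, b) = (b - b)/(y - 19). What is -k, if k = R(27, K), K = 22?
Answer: 6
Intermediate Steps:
R(y, b) = -6 (R(y, b) = -6 + (b - b)/(y - 19) = -6 + 0/(-19 + y) = -6 + 0 = -6)
k = -6
-k = -1*(-6) = 6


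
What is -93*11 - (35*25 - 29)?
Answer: -1869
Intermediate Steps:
-93*11 - (35*25 - 29) = -1023 - (875 - 29) = -1023 - 1*846 = -1023 - 846 = -1869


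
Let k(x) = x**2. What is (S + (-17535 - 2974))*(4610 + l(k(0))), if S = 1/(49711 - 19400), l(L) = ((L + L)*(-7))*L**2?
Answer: -2865798653780/30311 ≈ -9.4546e+7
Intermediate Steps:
l(L) = -14*L**3 (l(L) = ((2*L)*(-7))*L**2 = (-14*L)*L**2 = -14*L**3)
S = 1/30311 ≈ 3.2991e-5
(S + (-17535 - 2974))*(4610 + l(k(0))) = (1/30311 + (-17535 - 2974))*(4610 - 14*(0**2)**3) = (1/30311 - 20509)*(4610 - 14*0**3) = -621648298*(4610 - 14*0)/30311 = -621648298*(4610 + 0)/30311 = -621648298/30311*4610 = -2865798653780/30311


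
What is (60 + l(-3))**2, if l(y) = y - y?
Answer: 3600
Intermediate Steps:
l(y) = 0
(60 + l(-3))**2 = (60 + 0)**2 = 60**2 = 3600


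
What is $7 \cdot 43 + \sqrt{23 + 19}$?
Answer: $301 + \sqrt{42} \approx 307.48$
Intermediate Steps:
$7 \cdot 43 + \sqrt{23 + 19} = 301 + \sqrt{42}$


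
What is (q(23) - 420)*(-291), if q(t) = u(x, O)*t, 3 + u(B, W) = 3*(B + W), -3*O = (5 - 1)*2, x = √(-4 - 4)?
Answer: 195843 - 40158*I*√2 ≈ 1.9584e+5 - 56792.0*I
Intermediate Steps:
x = 2*I*√2 (x = √(-8) = 2*I*√2 ≈ 2.8284*I)
O = -8/3 (O = -(5 - 1)*2/3 = -4*2/3 = -⅓*8 = -8/3 ≈ -2.6667)
u(B, W) = -3 + 3*B + 3*W (u(B, W) = -3 + 3*(B + W) = -3 + (3*B + 3*W) = -3 + 3*B + 3*W)
q(t) = t*(-11 + 6*I*√2) (q(t) = (-3 + 3*(2*I*√2) + 3*(-8/3))*t = (-3 + 6*I*√2 - 8)*t = (-11 + 6*I*√2)*t = t*(-11 + 6*I*√2))
(q(23) - 420)*(-291) = (23*(-11 + 6*I*√2) - 420)*(-291) = ((-253 + 138*I*√2) - 420)*(-291) = (-673 + 138*I*√2)*(-291) = 195843 - 40158*I*√2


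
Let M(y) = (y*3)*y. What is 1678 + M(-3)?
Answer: 1705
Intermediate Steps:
M(y) = 3*y² (M(y) = (3*y)*y = 3*y²)
1678 + M(-3) = 1678 + 3*(-3)² = 1678 + 3*9 = 1678 + 27 = 1705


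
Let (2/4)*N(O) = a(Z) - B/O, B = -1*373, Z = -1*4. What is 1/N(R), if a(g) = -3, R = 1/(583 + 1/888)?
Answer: 444/193101301 ≈ 2.2993e-6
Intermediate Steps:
R = 888/517705 (R = 1/(583 + 1/888) = 1/(517705/888) = 888/517705 ≈ 0.0017153)
Z = -4
B = -373
N(O) = -6 + 746/O (N(O) = 2*(-3 - (-373)/O) = 2*(-3 + 373/O) = -6 + 746/O)
1/N(R) = 1/(-6 + 746/(888/517705)) = 1/(-6 + 746*(517705/888)) = 1/(-6 + 193103965/444) = 1/(193101301/444) = 444/193101301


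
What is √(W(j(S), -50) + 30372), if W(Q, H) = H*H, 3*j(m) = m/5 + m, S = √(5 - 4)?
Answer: 2*√8218 ≈ 181.31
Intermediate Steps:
S = 1 (S = √1 = 1)
j(m) = 2*m/5 (j(m) = (m/5 + m)/3 = (6*m/5)/3 = 2*m/5)
W(Q, H) = H²
√(W(j(S), -50) + 30372) = √((-50)² + 30372) = √(2500 + 30372) = √32872 = 2*√8218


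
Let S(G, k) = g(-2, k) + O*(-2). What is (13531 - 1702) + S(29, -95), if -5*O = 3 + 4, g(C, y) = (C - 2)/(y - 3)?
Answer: 2898801/245 ≈ 11832.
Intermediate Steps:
g(C, y) = (-2 + C)/(-3 + y)
O = -7/5 (O = -(3 + 4)/5 = -⅕*7 = -7/5 ≈ -1.4000)
S(G, k) = 14/5 - 4/(-3 + k) (S(G, k) = (-2 - 2)/(-3 + k) - 7/5*(-2) = -4/(-3 + k) + 14/5 = 14/5 - 4/(-3 + k))
(13531 - 1702) + S(29, -95) = (13531 - 1702) + 2*(-31 + 7*(-95))/(5*(-3 - 95)) = 11829 + (⅖)*(-31 - 665)/(-98) = 11829 + (⅖)*(-1/98)*(-696) = 11829 + 696/245 = 2898801/245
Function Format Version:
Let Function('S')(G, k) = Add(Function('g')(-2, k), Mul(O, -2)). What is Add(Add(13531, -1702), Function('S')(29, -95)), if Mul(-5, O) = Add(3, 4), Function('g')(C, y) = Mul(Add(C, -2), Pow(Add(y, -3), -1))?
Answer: Rational(2898801, 245) ≈ 11832.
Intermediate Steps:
Function('g')(C, y) = Mul(Pow(Add(-3, y), -1), Add(-2, C)) (Function('g')(C, y) = Mul(Add(-2, C), Pow(Add(-3, y), -1)) = Mul(Pow(Add(-3, y), -1), Add(-2, C)))
O = Rational(-7, 5) (O = Mul(Rational(-1, 5), Add(3, 4)) = Mul(Rational(-1, 5), 7) = Rational(-7, 5) ≈ -1.4000)
Function('S')(G, k) = Add(Rational(14, 5), Mul(-4, Pow(Add(-3, k), -1))) (Function('S')(G, k) = Add(Mul(Pow(Add(-3, k), -1), Add(-2, -2)), Mul(Rational(-7, 5), -2)) = Add(Mul(Pow(Add(-3, k), -1), -4), Rational(14, 5)) = Add(Mul(-4, Pow(Add(-3, k), -1)), Rational(14, 5)) = Add(Rational(14, 5), Mul(-4, Pow(Add(-3, k), -1))))
Add(Add(13531, -1702), Function('S')(29, -95)) = Add(Add(13531, -1702), Mul(Rational(2, 5), Pow(Add(-3, -95), -1), Add(-31, Mul(7, -95)))) = Add(11829, Mul(Rational(2, 5), Pow(-98, -1), Add(-31, -665))) = Add(11829, Mul(Rational(2, 5), Rational(-1, 98), -696)) = Add(11829, Rational(696, 245)) = Rational(2898801, 245)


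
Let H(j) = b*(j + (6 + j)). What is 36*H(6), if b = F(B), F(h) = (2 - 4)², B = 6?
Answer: 2592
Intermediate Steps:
F(h) = 4 (F(h) = (-2)² = 4)
b = 4
H(j) = 24 + 8*j (H(j) = 4*(j + (6 + j)) = 4*(6 + 2*j) = 24 + 8*j)
36*H(6) = 36*(24 + 8*6) = 36*(24 + 48) = 36*72 = 2592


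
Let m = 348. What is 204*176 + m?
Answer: 36252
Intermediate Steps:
204*176 + m = 204*176 + 348 = 35904 + 348 = 36252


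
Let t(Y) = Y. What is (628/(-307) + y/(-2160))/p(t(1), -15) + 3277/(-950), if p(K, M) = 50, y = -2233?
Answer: -2185792271/629964000 ≈ -3.4697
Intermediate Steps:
(628/(-307) + y/(-2160))/p(t(1), -15) + 3277/(-950) = (628/(-307) - 2233/(-2160))/50 + 3277/(-950) = (628*(-1/307) - 2233*(-1/2160))*(1/50) + 3277*(-1/950) = (-628/307 + 2233/2160)*(1/50) - 3277/950 = -670949/663120*1/50 - 3277/950 = -670949/33156000 - 3277/950 = -2185792271/629964000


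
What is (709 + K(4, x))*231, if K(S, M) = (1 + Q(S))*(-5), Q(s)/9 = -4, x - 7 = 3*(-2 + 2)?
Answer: 204204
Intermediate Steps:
x = 7 (x = 7 + 3*(-2 + 2) = 7 + 3*0 = 7 + 0 = 7)
Q(s) = -36 (Q(s) = 9*(-4) = -36)
K(S, M) = 175 (K(S, M) = (1 - 36)*(-5) = -35*(-5) = 175)
(709 + K(4, x))*231 = (709 + 175)*231 = 884*231 = 204204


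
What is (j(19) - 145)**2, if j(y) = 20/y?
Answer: 7480225/361 ≈ 20721.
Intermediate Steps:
(j(19) - 145)**2 = (20/19 - 145)**2 = (-2735/19)**2 = 7480225/361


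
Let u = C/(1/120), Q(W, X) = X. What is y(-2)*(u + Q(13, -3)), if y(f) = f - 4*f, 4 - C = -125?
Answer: 92862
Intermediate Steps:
C = 129 (C = 4 - 1*(-125) = 4 + 125 = 129)
y(f) = -3*f
u = 15480 (u = 129/(1/120) = 129*120 = 15480)
y(-2)*(u + Q(13, -3)) = (-3*(-2))*(15480 - 3) = 6*15477 = 92862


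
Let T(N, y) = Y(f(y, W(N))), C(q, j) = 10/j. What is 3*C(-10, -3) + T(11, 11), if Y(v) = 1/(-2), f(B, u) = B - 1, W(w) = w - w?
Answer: -21/2 ≈ -10.500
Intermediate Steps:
W(w) = 0
f(B, u) = -1 + B
Y(v) = -1/2
T(N, y) = -1/2
3*C(-10, -3) + T(11, 11) = 3*(10/(-3)) - 1/2 = 3*(10*(-1/3)) - 1/2 = 3*(-10/3) - 1/2 = -10 - 1/2 = -21/2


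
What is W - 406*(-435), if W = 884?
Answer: 177494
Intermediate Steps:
W - 406*(-435) = 884 - 406*(-435) = 884 + 176610 = 177494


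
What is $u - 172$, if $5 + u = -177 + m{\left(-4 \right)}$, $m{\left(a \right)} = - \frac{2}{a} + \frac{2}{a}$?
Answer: $-354$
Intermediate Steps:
$m{\left(a \right)} = 0$
$u = -182$ ($u = -5 + \left(-177 + 0\right) = -5 - 177 = -182$)
$u - 172 = -182 - 172 = -354$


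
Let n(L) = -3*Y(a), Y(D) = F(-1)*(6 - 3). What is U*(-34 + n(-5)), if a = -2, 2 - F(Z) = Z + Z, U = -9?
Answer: 630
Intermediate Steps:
F(Z) = 2 - 2*Z (F(Z) = 2 - (Z + Z) = 2 - 2*Z)
Y(D) = 12 (Y(D) = (2 - 2*(-1))*(6 - 3) = (2 + 2)*3 = 4*3 = 12)
n(L) = -36 (n(L) = -3*12 = -36)
U*(-34 + n(-5)) = -9*(-34 - 36) = -9*(-70) = 630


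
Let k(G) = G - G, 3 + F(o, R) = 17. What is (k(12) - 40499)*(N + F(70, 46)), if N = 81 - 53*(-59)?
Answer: -130487778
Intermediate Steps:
N = 3208 (N = 81 + 3127 = 3208)
F(o, R) = 14 (F(o, R) = -3 + 17 = 14)
k(G) = 0
(k(12) - 40499)*(N + F(70, 46)) = (0 - 40499)*(3208 + 14) = -40499*3222 = -130487778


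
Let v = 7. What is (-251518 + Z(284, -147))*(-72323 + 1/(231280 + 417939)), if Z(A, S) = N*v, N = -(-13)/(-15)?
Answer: 177148899690190696/9738285 ≈ 1.8191e+10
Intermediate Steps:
N = -13/15 (N = -(-13)*(-1)/15 = -1*13/15 = -13/15 ≈ -0.86667)
Z(A, S) = -91/15 (Z(A, S) = -13/15*7 = -91/15)
(-251518 + Z(284, -147))*(-72323 + 1/(231280 + 417939)) = (-251518 - 91/15)*(-72323 + 1/(231280 + 417939)) = -3772861*(-72323 + 1/649219)/15 = -3772861/15*(-46953465736/649219) = 177148899690190696/9738285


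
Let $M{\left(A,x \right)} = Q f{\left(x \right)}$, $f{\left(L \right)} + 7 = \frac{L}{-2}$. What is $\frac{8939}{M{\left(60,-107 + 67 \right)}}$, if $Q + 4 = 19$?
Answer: $\frac{8939}{195} \approx 45.841$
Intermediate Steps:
$Q = 15$ ($Q = -4 + 19 = 15$)
$f{\left(L \right)} = -7 - \frac{L}{2}$ ($f{\left(L \right)} = -7 + \frac{L}{-2} = -7 + L \left(- \frac{1}{2}\right) = -7 - \frac{L}{2}$)
$M{\left(A,x \right)} = -105 - \frac{15 x}{2}$ ($M{\left(A,x \right)} = 15 \left(-7 - \frac{x}{2}\right) = -105 - \frac{15 x}{2}$)
$\frac{8939}{M{\left(60,-107 + 67 \right)}} = \frac{8939}{-105 - \frac{15 \left(-107 + 67\right)}{2}} = \frac{8939}{-105 - -300} = \frac{8939}{-105 + 300} = \frac{8939}{195}$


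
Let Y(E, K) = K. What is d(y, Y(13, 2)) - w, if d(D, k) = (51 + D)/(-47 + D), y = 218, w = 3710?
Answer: -634141/171 ≈ -3708.4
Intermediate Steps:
d(D, k) = (51 + D)/(-47 + D)
d(y, Y(13, 2)) - w = (51 + 218)/(-47 + 218) - 1*3710 = 269/171 - 3710 = -634141/171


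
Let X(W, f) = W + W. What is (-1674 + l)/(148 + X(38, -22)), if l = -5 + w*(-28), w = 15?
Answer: -2099/224 ≈ -9.3705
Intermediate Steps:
X(W, f) = 2*W
l = -425 (l = -5 + 15*(-28) = -5 - 420 = -425)
(-1674 + l)/(148 + X(38, -22)) = (-1674 - 425)/(148 + 2*38) = -2099/(148 + 76) = -2099/224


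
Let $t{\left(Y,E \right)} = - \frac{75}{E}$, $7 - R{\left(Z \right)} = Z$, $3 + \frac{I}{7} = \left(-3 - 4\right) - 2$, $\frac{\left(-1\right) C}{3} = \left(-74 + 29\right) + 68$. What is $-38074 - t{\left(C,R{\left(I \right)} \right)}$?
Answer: $- \frac{3464659}{91} \approx -38073.0$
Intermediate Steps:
$C = -69$ ($C = - 3 \left(\left(-74 + 29\right) + 68\right) = - 3 \left(-45 + 68\right) = \left(-3\right) 23 = -69$)
$I = -84$ ($I = -21 + 7 \left(\left(-3 - 4\right) - 2\right) = -21 + 7 \left(-7 - 2\right) = -21 + 7 \left(-9\right) = -21 - 63 = -84$)
$R{\left(Z \right)} = 7 - Z$
$-38074 - t{\left(C,R{\left(I \right)} \right)} = -38074 - - \frac{75}{7 - -84} = -38074 - - \frac{75}{7 + 84} = -38074 - - \frac{75}{91} = -38074 + \frac{75}{91} = - \frac{3464659}{91}$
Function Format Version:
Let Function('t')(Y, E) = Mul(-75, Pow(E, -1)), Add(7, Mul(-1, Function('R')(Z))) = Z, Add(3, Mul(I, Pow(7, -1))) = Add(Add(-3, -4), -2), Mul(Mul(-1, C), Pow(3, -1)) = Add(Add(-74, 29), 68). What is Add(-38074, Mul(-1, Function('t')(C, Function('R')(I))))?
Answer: Rational(-3464659, 91) ≈ -38073.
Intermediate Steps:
C = -69 (C = Mul(-3, Add(Add(-74, 29), 68)) = Mul(-3, Add(-45, 68)) = Mul(-3, 23) = -69)
I = -84 (I = Add(-21, Mul(7, Add(Add(-3, -4), -2))) = Add(-21, Mul(7, Add(-7, -2))) = Add(-21, Mul(7, -9)) = Add(-21, -63) = -84)
Function('R')(Z) = Add(7, Mul(-1, Z))
Add(-38074, Mul(-1, Function('t')(C, Function('R')(I)))) = Add(-38074, Mul(-1, Mul(-75, Pow(Add(7, Mul(-1, -84)), -1)))) = Add(-38074, Mul(-1, Mul(-75, Pow(Add(7, 84), -1)))) = Add(-38074, Mul(-1, Mul(-75, Pow(91, -1)))) = Add(-38074, Mul(-1, Mul(-75, Rational(1, 91)))) = Add(-38074, Mul(-1, Rational(-75, 91))) = Add(-38074, Rational(75, 91)) = Rational(-3464659, 91)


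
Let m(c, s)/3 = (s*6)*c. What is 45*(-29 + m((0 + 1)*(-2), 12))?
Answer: -20745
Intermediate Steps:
m(c, s) = 18*c*s (m(c, s) = 3*((s*6)*c) = 3*((6*s)*c) = 3*(6*c*s) = 18*c*s)
45*(-29 + m((0 + 1)*(-2), 12)) = 45*(-29 + 18*((0 + 1)*(-2))*12) = 45*(-29 + 18*(1*(-2))*12) = 45*(-29 + 18*(-2)*12) = 45*(-29 - 432) = 45*(-461) = -20745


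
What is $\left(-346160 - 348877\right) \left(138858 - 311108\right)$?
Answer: $119720123250$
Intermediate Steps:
$\left(-346160 - 348877\right) \left(138858 - 311108\right) = \left(-695037\right) \left(-172250\right) = 119720123250$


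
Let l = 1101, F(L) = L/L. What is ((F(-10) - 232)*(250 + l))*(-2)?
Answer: 624162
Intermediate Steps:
F(L) = 1
((F(-10) - 232)*(250 + l))*(-2) = ((1 - 232)*(250 + 1101))*(-2) = -231*1351*(-2) = -312081*(-2) = 624162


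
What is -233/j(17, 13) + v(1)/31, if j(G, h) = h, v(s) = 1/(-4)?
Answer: -28905/1612 ≈ -17.931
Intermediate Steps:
v(s) = -¼
-233/j(17, 13) + v(1)/31 = -233/13 - ¼/31 = -233*1/13 - ¼*1/31 = -233/13 - 1/124 = -28905/1612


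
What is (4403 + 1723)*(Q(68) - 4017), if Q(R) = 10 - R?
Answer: -24963450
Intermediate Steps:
(4403 + 1723)*(Q(68) - 4017) = (4403 + 1723)*((10 - 1*68) - 4017) = 6126*((10 - 68) - 4017) = 6126*(-58 - 4017) = 6126*(-4075) = -24963450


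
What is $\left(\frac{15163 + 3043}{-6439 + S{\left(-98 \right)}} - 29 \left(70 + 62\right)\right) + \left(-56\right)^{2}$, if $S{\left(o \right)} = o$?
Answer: $- \frac{4541810}{6537} \approx -694.79$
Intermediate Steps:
$\left(\frac{15163 + 3043}{-6439 + S{\left(-98 \right)}} - 29 \left(70 + 62\right)\right) + \left(-56\right)^{2} = \left(\frac{15163 + 3043}{-6439 - 98} - 29 \left(70 + 62\right)\right) + \left(-56\right)^{2} = \left(\frac{18206}{-6537} - 3828\right) + 3136 = \left(18206 \left(- \frac{1}{6537}\right) - 3828\right) + 3136 = \left(- \frac{18206}{6537} - 3828\right) + 3136 = - \frac{25041842}{6537} + 3136 = - \frac{4541810}{6537}$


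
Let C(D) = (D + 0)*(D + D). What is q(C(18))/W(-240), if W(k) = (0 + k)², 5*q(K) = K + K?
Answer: 9/2000 ≈ 0.0045000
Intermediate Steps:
C(D) = 2*D² (C(D) = D*(2*D) = 2*D²)
q(K) = 2*K/5 (q(K) = (K + K)/5 = (2*K)/5 = 2*K/5)
W(k) = k²
q(C(18))/W(-240) = (2*(2*18²)/5)/((-240)²) = (2*(2*324)/5)/57600 = ((⅖)*648)*(1/57600) = (1296/5)*(1/57600) = 9/2000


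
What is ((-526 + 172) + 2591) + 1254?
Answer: 3491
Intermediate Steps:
((-526 + 172) + 2591) + 1254 = (-354 + 2591) + 1254 = 2237 + 1254 = 3491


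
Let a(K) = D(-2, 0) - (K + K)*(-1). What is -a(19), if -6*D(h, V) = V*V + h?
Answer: -115/3 ≈ -38.333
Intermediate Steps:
D(h, V) = -h/6 - V**2/6 (D(h, V) = -(V*V + h)/6 = -(V**2 + h)/6 = -(h + V**2)/6 = -h/6 - V**2/6)
a(K) = 1/3 + 2*K (a(K) = (-1/6*(-2) - 1/6*0**2) - (K + K)*(-1) = (1/3 - 1/6*0) - 2*K*(-1) = (1/3 + 0) - (-2)*K = 1/3 + 2*K)
-a(19) = -(1/3 + 2*19) = -(1/3 + 38) = -1*115/3 = -115/3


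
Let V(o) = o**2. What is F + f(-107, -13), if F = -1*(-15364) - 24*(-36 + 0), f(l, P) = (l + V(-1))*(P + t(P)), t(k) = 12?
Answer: 16334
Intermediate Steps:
f(l, P) = (1 + l)*(12 + P) (f(l, P) = (l + (-1)**2)*(P + 12) = (l + 1)*(12 + P) = (1 + l)*(12 + P))
F = 16228 (F = 15364 - 24*(-36) = 15364 - 1*(-864) = 15364 + 864 = 16228)
F + f(-107, -13) = 16228 + (12 - 13 + 12*(-107) - 13*(-107)) = 16228 + (12 - 13 - 1284 + 1391) = 16228 + 106 = 16334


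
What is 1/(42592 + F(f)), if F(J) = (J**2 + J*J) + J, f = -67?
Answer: 1/51503 ≈ 1.9416e-5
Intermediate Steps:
F(J) = J + 2*J**2 (F(J) = (J**2 + J**2) + J = 2*J**2 + J = J + 2*J**2)
1/(42592 + F(f)) = 1/(42592 - 67*(1 + 2*(-67))) = 1/(42592 - 67*(1 - 134)) = 1/(42592 - 67*(-133)) = 1/(42592 + 8911) = 1/51503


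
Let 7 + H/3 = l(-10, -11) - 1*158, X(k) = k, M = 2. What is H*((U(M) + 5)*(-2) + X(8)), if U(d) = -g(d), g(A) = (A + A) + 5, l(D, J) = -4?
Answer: -8112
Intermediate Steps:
g(A) = 5 + 2*A (g(A) = 2*A + 5 = 5 + 2*A)
U(d) = -5 - 2*d (U(d) = -(5 + 2*d) = -5 - 2*d)
H = -507 (H = -21 + 3*(-4 - 1*158) = -21 + 3*(-4 - 158) = -21 + 3*(-162) = -21 - 486 = -507)
H*((U(M) + 5)*(-2) + X(8)) = -507*(((-5 - 2*2) + 5)*(-2) + 8) = -507*(((-5 - 4) + 5)*(-2) + 8) = -507*((-9 + 5)*(-2) + 8) = -507*(-4*(-2) + 8) = -507*(8 + 8) = -507*16 = -8112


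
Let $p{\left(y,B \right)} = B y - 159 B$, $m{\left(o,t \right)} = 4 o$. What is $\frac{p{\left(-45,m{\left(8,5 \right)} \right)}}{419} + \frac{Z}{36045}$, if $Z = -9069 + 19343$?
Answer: $- \frac{230996954}{15102855} \approx -15.295$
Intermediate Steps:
$p{\left(y,B \right)} = - 159 B + B y$
$Z = 10274$
$\frac{p{\left(-45,m{\left(8,5 \right)} \right)}}{419} + \frac{Z}{36045} = \frac{4 \cdot 8 \left(-159 - 45\right)}{419} + \frac{10274}{36045} = 32 \left(-204\right) \frac{1}{419} + 10274 \cdot \frac{1}{36045} = \left(-6528\right) \frac{1}{419} + \frac{10274}{36045} = - \frac{6528}{419} + \frac{10274}{36045} = - \frac{230996954}{15102855}$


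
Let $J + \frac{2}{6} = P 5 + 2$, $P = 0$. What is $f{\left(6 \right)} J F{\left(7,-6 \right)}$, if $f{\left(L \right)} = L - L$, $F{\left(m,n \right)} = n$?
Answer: $0$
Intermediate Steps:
$J = \frac{5}{3}$ ($J = - \frac{1}{3} + \left(0 \cdot 5 + 2\right) = - \frac{1}{3} + \left(0 + 2\right) = - \frac{1}{3} + 2 = \frac{5}{3} \approx 1.6667$)
$f{\left(L \right)} = 0$
$f{\left(6 \right)} J F{\left(7,-6 \right)} = 0 \cdot \frac{5}{3} \left(-6\right) = 0 \left(-6\right) = 0$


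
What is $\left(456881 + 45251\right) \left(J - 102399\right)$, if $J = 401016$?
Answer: $149945151444$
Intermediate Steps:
$\left(456881 + 45251\right) \left(J - 102399\right) = \left(456881 + 45251\right) \left(401016 - 102399\right) = 502132 \cdot 298617 = 149945151444$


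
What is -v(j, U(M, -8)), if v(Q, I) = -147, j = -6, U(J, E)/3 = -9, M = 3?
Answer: 147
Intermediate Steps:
U(J, E) = -27 (U(J, E) = 3*(-9) = -27)
-v(j, U(M, -8)) = -1*(-147) = 147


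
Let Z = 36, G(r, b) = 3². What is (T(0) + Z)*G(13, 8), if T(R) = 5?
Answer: 369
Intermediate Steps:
G(r, b) = 9
(T(0) + Z)*G(13, 8) = (5 + 36)*9 = 41*9 = 369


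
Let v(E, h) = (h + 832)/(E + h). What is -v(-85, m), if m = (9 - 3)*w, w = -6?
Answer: 796/121 ≈ 6.5785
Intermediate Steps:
m = -36 (m = (9 - 3)*(-6) = 6*(-6) = -36)
v(E, h) = (832 + h)/(E + h)
-v(-85, m) = -(832 - 36)/(-85 - 36) = -796/(-121) = -(-1)*796/121 = -1*(-796/121) = 796/121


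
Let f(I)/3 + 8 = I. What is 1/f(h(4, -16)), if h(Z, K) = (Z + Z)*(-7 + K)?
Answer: -1/576 ≈ -0.0017361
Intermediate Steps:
h(Z, K) = 2*Z*(-7 + K) (h(Z, K) = (2*Z)*(-7 + K) = 2*Z*(-7 + K))
f(I) = -24 + 3*I
1/f(h(4, -16)) = 1/(-24 + 3*(2*4*(-7 - 16))) = 1/(-24 + 3*(2*4*(-23))) = 1/(-24 + 3*(-184)) = 1/(-24 - 552) = 1/(-576) = -1/576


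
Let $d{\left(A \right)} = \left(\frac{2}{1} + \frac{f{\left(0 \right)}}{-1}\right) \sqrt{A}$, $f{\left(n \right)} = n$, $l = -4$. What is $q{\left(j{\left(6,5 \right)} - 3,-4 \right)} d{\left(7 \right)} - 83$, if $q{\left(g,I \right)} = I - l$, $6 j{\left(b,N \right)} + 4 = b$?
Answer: $-83$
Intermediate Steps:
$j{\left(b,N \right)} = - \frac{2}{3} + \frac{b}{6}$
$q{\left(g,I \right)} = 4 + I$ ($q{\left(g,I \right)} = I - -4 = I + 4 = 4 + I$)
$d{\left(A \right)} = 2 \sqrt{A}$ ($d{\left(A \right)} = \left(\frac{2}{1} + \frac{0}{-1}\right) \sqrt{A} = \left(2 \cdot 1 + 0 \left(-1\right)\right) \sqrt{A} = \left(2 + 0\right) \sqrt{A} = 2 \sqrt{A}$)
$q{\left(j{\left(6,5 \right)} - 3,-4 \right)} d{\left(7 \right)} - 83 = \left(4 - 4\right) 2 \sqrt{7} - 83 = 0 \cdot 2 \sqrt{7} - 83 = 0 - 83 = -83$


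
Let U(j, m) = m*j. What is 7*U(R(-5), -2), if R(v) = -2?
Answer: 28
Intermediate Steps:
U(j, m) = j*m
7*U(R(-5), -2) = 7*(-2*(-2)) = 7*4 = 28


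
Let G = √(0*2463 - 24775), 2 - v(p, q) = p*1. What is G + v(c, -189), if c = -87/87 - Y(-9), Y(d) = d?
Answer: -6 + 5*I*√991 ≈ -6.0 + 157.4*I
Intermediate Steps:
c = 8 (c = -87/87 - 1*(-9) = -87*1/87 + 9 = -1 + 9 = 8)
v(p, q) = 2 - p
G = 5*I*√991 (G = √(0 - 24775) = √(-24775) = 5*I*√991 ≈ 157.4*I)
G + v(c, -189) = 5*I*√991 + (2 - 1*8) = 5*I*√991 + (2 - 8) = 5*I*√991 - 6 = -6 + 5*I*√991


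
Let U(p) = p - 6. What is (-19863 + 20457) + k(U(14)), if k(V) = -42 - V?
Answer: 544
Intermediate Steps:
U(p) = -6 + p
(-19863 + 20457) + k(U(14)) = (-19863 + 20457) + (-42 - (-6 + 14)) = 594 + (-42 - 1*8) = 594 + (-42 - 8) = 594 - 50 = 544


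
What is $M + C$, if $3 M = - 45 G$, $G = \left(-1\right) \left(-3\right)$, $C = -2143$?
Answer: $-2188$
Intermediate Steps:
$G = 3$
$M = -45$ ($M = \frac{\left(-45\right) 3}{3} = \frac{1}{3} \left(-135\right) = -45$)
$M + C = -45 - 2143 = -2188$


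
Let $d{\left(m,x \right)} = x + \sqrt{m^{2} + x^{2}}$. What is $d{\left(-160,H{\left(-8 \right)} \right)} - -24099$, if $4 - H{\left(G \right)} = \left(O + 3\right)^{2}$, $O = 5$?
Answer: $24039 + 20 \sqrt{73} \approx 24210.0$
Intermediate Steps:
$H{\left(G \right)} = -60$ ($H{\left(G \right)} = 4 - \left(5 + 3\right)^{2} = 4 - 8^{2} = 4 - 64 = -60$)
$d{\left(-160,H{\left(-8 \right)} \right)} - -24099 = \left(-60 + \sqrt{\left(-160\right)^{2} + \left(-60\right)^{2}}\right) - -24099 = \left(-60 + \sqrt{25600 + 3600}\right) + 24099 = \left(-60 + \sqrt{29200}\right) + 24099 = \left(-60 + 20 \sqrt{73}\right) + 24099 = 24039 + 20 \sqrt{73}$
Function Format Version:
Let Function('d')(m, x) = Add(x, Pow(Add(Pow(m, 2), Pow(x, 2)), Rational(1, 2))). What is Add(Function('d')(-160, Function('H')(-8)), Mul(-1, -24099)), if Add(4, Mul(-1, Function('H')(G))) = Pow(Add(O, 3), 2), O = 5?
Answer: Add(24039, Mul(20, Pow(73, Rational(1, 2)))) ≈ 24210.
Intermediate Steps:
Function('H')(G) = -60 (Function('H')(G) = Add(4, Mul(-1, Pow(Add(5, 3), 2))) = Add(4, Mul(-1, Pow(8, 2))) = Add(4, Mul(-1, 64)) = Add(4, -64) = -60)
Add(Function('d')(-160, Function('H')(-8)), Mul(-1, -24099)) = Add(Add(-60, Pow(Add(Pow(-160, 2), Pow(-60, 2)), Rational(1, 2))), Mul(-1, -24099)) = Add(Add(-60, Pow(Add(25600, 3600), Rational(1, 2))), 24099) = Add(Add(-60, Pow(29200, Rational(1, 2))), 24099) = Add(Add(-60, Mul(20, Pow(73, Rational(1, 2)))), 24099) = Add(24039, Mul(20, Pow(73, Rational(1, 2))))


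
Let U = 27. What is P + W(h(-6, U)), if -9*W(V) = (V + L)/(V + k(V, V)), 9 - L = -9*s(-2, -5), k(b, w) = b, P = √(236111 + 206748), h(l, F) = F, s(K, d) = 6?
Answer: -5/27 + √442859 ≈ 665.29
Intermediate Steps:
P = √442859 ≈ 665.48
L = 63 (L = 9 - (-9)*6 = 9 - 1*(-54) = 9 + 54 = 63)
W(V) = -(63 + V)/(18*V) (W(V) = -(V + 63)/(9*(V + V)) = -(63 + V)/(9*(2*V)) = -(63 + V)*1/(2*V)/9 = -(63 + V)/(18*V))
P + W(h(-6, U)) = √442859 + (1/18)*(-63 - 1*27)/27 = √442859 + (1/18)*(1/27)*(-63 - 27) = √442859 + (1/18)*(1/27)*(-90) = √442859 - 5/27 = -5/27 + √442859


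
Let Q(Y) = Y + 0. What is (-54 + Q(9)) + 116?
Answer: 71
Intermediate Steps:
Q(Y) = Y
(-54 + Q(9)) + 116 = (-54 + 9) + 116 = -45 + 116 = 71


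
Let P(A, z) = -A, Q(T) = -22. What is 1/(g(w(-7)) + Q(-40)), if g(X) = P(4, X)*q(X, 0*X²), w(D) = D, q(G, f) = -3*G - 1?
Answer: -1/102 ≈ -0.0098039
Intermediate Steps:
q(G, f) = -1 - 3*G
g(X) = 4 + 12*X (g(X) = (-1*4)*(-1 - 3*X) = -4*(-1 - 3*X) = 4 + 12*X)
1/(g(w(-7)) + Q(-40)) = 1/((4 + 12*(-7)) - 22) = 1/((4 - 84) - 22) = 1/(-80 - 22) = 1/(-102) = -1/102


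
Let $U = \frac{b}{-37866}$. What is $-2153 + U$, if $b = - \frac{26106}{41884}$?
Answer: $- \frac{569102322021}{264329924} \approx -2153.0$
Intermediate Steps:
$b = - \frac{13053}{20942}$ ($b = \left(-26106\right) \frac{1}{41884} = - \frac{13053}{20942} \approx -0.62329$)
$U = \frac{4351}{264329924}$ ($U = - \frac{13053}{20942 \left(-37866\right)} = \left(- \frac{13053}{20942}\right) \left(- \frac{1}{37866}\right) = \frac{4351}{264329924} \approx 1.646 \cdot 10^{-5}$)
$-2153 + U = -2153 + \frac{4351}{264329924} = - \frac{569102322021}{264329924}$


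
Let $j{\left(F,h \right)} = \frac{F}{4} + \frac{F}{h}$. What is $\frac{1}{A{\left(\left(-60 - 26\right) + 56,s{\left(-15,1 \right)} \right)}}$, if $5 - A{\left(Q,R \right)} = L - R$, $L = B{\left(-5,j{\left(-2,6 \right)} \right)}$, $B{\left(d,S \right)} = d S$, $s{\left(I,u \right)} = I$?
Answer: $- \frac{6}{85} \approx -0.070588$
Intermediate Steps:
$j{\left(F,h \right)} = \frac{F}{4} + \frac{F}{h}$ ($j{\left(F,h \right)} = F \frac{1}{4} + \frac{F}{h} = \frac{F}{4} + \frac{F}{h}$)
$B{\left(d,S \right)} = S d$
$L = \frac{25}{6}$ ($L = \left(\frac{1}{4} \left(-2\right) - \frac{2}{6}\right) \left(-5\right) = \left(- \frac{1}{2} - \frac{1}{3}\right) \left(-5\right) = \left(- \frac{5}{6}\right) \left(-5\right) = \frac{25}{6} \approx 4.1667$)
$A{\left(Q,R \right)} = \frac{5}{6} + R$ ($A{\left(Q,R \right)} = 5 - \left(\frac{25}{6} - R\right) = 5 + \left(- \frac{25}{6} + R\right) = \frac{5}{6} + R$)
$\frac{1}{A{\left(\left(-60 - 26\right) + 56,s{\left(-15,1 \right)} \right)}} = \frac{1}{\frac{5}{6} - 15} = \frac{1}{- \frac{85}{6}} = - \frac{6}{85}$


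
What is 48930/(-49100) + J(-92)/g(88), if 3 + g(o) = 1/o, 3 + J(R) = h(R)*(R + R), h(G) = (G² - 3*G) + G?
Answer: 687539531941/1291330 ≈ 5.3243e+5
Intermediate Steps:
h(G) = G² - 2*G
J(R) = -3 + 2*R²*(-2 + R) (J(R) = -3 + (R*(-2 + R))*(R + R) = -3 + (R*(-2 + R))*(2*R) = -3 + 2*R²*(-2 + R))
g(o) = -3 + 1/o
48930/(-49100) + J(-92)/g(88) = 48930/(-49100) + (-3 + 2*(-92)²*(-2 - 92))/(-3 + 1/88) = 48930*(-1/49100) + (-3 + 2*8464*(-94))/(-3 + 1/88) = -4893/4910 + (-3 - 1591232)/(-263/88) = -4893/4910 - 1591235*(-88/263) = -4893/4910 + 140028680/263 = 687539531941/1291330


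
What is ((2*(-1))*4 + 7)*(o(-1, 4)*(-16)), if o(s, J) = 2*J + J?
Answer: 192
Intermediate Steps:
o(s, J) = 3*J
((2*(-1))*4 + 7)*(o(-1, 4)*(-16)) = ((2*(-1))*4 + 7)*((3*4)*(-16)) = (-2*4 + 7)*(12*(-16)) = (-8 + 7)*(-192) = -1*(-192) = 192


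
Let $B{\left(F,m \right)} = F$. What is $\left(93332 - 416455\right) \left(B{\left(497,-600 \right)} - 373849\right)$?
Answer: $120638618296$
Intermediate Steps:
$\left(93332 - 416455\right) \left(B{\left(497,-600 \right)} - 373849\right) = \left(93332 - 416455\right) \left(497 - 373849\right) = \left(-323123\right) \left(-373352\right) = 120638618296$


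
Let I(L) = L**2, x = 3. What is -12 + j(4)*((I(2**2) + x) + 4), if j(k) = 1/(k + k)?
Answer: -73/8 ≈ -9.1250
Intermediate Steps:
j(k) = 1/(2*k)
-12 + j(4)*((I(2**2) + x) + 4) = -12 + ((1/2)/4)*(((2**2)**2 + 3) + 4) = -12 + ((1/2)*(1/4))*((4**2 + 3) + 4) = -12 + ((16 + 3) + 4)/8 = -12 + (19 + 4)/8 = -12 + (1/8)*23 = -12 + 23/8 = -73/8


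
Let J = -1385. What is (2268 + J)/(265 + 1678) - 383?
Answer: -743286/1943 ≈ -382.55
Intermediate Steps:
(2268 + J)/(265 + 1678) - 383 = (2268 - 1385)/(265 + 1678) - 383 = 883/1943 - 383 = -743286/1943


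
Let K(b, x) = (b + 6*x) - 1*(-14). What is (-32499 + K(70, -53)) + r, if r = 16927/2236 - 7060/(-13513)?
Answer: -988785300133/30215068 ≈ -32725.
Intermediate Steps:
K(b, x) = 14 + b + 6*x (K(b, x) = (b + 6*x) + 14 = 14 + b + 6*x)
r = 244520711/30215068 (r = 16927*(1/2236) - 7060*(-1/13513) = 16927/2236 + 7060/13513 = 244520711/30215068 ≈ 8.0927)
(-32499 + K(70, -53)) + r = (-32499 + (14 + 70 + 6*(-53))) + 244520711/30215068 = (-32499 + (14 + 70 - 318)) + 244520711/30215068 = (-32499 - 234) + 244520711/30215068 = -32733 + 244520711/30215068 = -988785300133/30215068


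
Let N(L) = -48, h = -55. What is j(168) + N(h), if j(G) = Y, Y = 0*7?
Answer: -48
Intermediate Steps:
Y = 0
j(G) = 0
j(168) + N(h) = 0 - 48 = -48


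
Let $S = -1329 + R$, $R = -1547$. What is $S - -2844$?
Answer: $-32$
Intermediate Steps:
$S = -2876$ ($S = -1329 - 1547 = -2876$)
$S - -2844 = -2876 - -2844 = -2876 + 2844 = -32$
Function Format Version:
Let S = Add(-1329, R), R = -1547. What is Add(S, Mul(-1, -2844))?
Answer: -32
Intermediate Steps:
S = -2876 (S = Add(-1329, -1547) = -2876)
Add(S, Mul(-1, -2844)) = Add(-2876, Mul(-1, -2844)) = Add(-2876, 2844) = -32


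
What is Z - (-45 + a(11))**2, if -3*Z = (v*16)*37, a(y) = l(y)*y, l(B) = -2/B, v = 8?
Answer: -11363/3 ≈ -3787.7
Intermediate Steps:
a(y) = -2 (a(y) = (-2/y)*y = -2)
Z = -4736/3 (Z = -8*16*37/3 = -128*37/3 = -1/3*4736 = -4736/3 ≈ -1578.7)
Z - (-45 + a(11))**2 = -4736/3 - (-45 - 2)**2 = -4736/3 - 1*(-47)**2 = -4736/3 - 1*2209 = -4736/3 - 2209 = -11363/3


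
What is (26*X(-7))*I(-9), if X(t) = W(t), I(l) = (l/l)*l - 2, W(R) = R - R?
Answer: 0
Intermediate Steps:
W(R) = 0
I(l) = -2 + l (I(l) = 1*l - 2 = l - 2 = -2 + l)
X(t) = 0
(26*X(-7))*I(-9) = (26*0)*(-2 - 9) = 0*(-11) = 0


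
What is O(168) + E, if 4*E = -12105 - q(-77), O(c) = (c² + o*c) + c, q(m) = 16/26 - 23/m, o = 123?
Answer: 46075551/1001 ≈ 46030.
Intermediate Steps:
q(m) = 8/13 - 23/m (q(m) = 16*(1/26) - 23/m = 8/13 - 23/m)
O(c) = c² + 124*c (O(c) = (c² + 123*c) + c = c² + 124*c)
E = -3029505/1001 (E = (-12105 - (8/13 - 23/(-77)))/4 = (-12105 - (8/13 - 23*(-1/77)))/4 = (-12105 - (8/13 + 23/77))/4 = (-12105 - 1*915/1001)/4 = (-12105 - 915/1001)/4 = (¼)*(-12118020/1001) = -3029505/1001 ≈ -3026.5)
O(168) + E = 168*(124 + 168) - 3029505/1001 = 168*292 - 3029505/1001 = 49056 - 3029505/1001 = 46075551/1001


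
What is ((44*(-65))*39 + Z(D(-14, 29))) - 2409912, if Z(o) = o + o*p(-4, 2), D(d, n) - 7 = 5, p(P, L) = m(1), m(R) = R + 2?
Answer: -2521404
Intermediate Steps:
m(R) = 2 + R
p(P, L) = 3 (p(P, L) = 2 + 1 = 3)
D(d, n) = 12 (D(d, n) = 7 + 5 = 12)
Z(o) = 4*o (Z(o) = o + o*3 = o + 3*o = 4*o)
((44*(-65))*39 + Z(D(-14, 29))) - 2409912 = ((44*(-65))*39 + 4*12) - 2409912 = (-2860*39 + 48) - 2409912 = (-111540 + 48) - 2409912 = -111492 - 2409912 = -2521404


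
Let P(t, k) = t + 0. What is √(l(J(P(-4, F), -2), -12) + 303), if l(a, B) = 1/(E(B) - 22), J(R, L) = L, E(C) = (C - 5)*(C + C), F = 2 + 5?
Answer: √45146174/386 ≈ 17.407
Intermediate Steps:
F = 7
E(C) = 2*C*(-5 + C) (E(C) = (-5 + C)*(2*C) = 2*C*(-5 + C))
P(t, k) = t
l(a, B) = 1/(-22 + 2*B*(-5 + B)) (l(a, B) = 1/(2*B*(-5 + B) - 22) = 1/(-22 + 2*B*(-5 + B)))
√(l(J(P(-4, F), -2), -12) + 303) = √(1/(2*(-11 - 12*(-5 - 12))) + 303) = √(1/(2*(-11 - 12*(-17))) + 303) = √(1/(2*(-11 + 204)) + 303) = √((½)/193 + 303) = √((½)*(1/193) + 303) = √(1/386 + 303) = √(116959/386) = √45146174/386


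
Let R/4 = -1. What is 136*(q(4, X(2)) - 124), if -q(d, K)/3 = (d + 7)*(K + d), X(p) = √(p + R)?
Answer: -34816 - 4488*I*√2 ≈ -34816.0 - 6347.0*I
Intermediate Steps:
R = -4 (R = 4*(-1) = -4)
X(p) = √(-4 + p) (X(p) = √(p - 4) = √(-4 + p))
q(d, K) = -3*(7 + d)*(K + d) (q(d, K) = -3*(d + 7)*(K + d) = -3*(7 + d)*(K + d))
136*(q(4, X(2)) - 124) = 136*((-21*√(-4 + 2) - 21*4 - 3*4² - 3*√(-4 + 2)*4) - 124) = 136*((-21*I*√2 - 84 - 3*16 - 3*√(-2)*4) - 124) = 136*((-21*I*√2 - 84 - 48 - 3*I*√2*4) - 124) = 136*((-21*I*√2 - 84 - 48 - 12*I*√2) - 124) = 136*((-132 - 33*I*√2) - 124) = 136*(-256 - 33*I*√2) = -34816 - 4488*I*√2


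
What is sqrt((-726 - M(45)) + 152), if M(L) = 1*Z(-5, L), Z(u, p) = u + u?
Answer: 2*I*sqrt(141) ≈ 23.749*I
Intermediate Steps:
Z(u, p) = 2*u
M(L) = -10 (M(L) = 1*(2*(-5)) = 1*(-10) = -10)
sqrt((-726 - M(45)) + 152) = sqrt((-726 - 1*(-10)) + 152) = sqrt((-726 + 10) + 152) = sqrt(-716 + 152) = sqrt(-564) = 2*I*sqrt(141)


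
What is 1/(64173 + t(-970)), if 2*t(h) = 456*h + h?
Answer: -1/157472 ≈ -6.3503e-6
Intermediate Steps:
t(h) = 457*h/2 (t(h) = (456*h + h)/2 = (457*h)/2 = 457*h/2)
1/(64173 + t(-970)) = 1/(64173 + (457/2)*(-970)) = 1/(64173 - 221645) = 1/(-157472) = -1/157472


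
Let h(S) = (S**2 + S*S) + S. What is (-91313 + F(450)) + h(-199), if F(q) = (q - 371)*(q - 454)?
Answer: -12626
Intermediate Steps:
h(S) = S + 2*S**2 (h(S) = (S**2 + S**2) + S = 2*S**2 + S = S + 2*S**2)
F(q) = (-454 + q)*(-371 + q) (F(q) = (-371 + q)*(-454 + q) = (-454 + q)*(-371 + q))
(-91313 + F(450)) + h(-199) = (-91313 + (168434 + 450**2 - 825*450)) - 199*(1 + 2*(-199)) = (-91313 + (168434 + 202500 - 371250)) - 199*(1 - 398) = (-91313 - 316) - 199*(-397) = -91629 + 79003 = -12626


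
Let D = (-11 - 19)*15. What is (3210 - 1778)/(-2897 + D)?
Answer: -1432/3347 ≈ -0.42785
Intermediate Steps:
D = -450 (D = -30*15 = -450)
(3210 - 1778)/(-2897 + D) = (3210 - 1778)/(-2897 - 450) = 1432/(-3347) = 1432*(-1/3347) = -1432/3347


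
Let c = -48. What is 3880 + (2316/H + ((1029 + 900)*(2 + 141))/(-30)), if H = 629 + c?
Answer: -30856409/5810 ≈ -5310.9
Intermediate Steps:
H = 581 (H = 629 - 48 = 581)
3880 + (2316/H + ((1029 + 900)*(2 + 141))/(-30)) = 3880 + (2316/581 + ((1029 + 900)*(2 + 141))/(-30)) = 3880 + (2316*(1/581) + (1929*143)*(-1/30)) = 3880 + (2316/581 + 275847*(-1/30)) = 3880 + (2316/581 - 91949/10) = 3880 - 53399209/5810 = -30856409/5810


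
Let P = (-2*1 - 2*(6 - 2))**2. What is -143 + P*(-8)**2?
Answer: 6257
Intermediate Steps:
P = 100 (P = (-2 - 2*4)**2 = (-2 - 8)**2 = (-10)**2 = 100)
-143 + P*(-8)**2 = -143 + 100*(-8)**2 = -143 + 100*64 = -143 + 6400 = 6257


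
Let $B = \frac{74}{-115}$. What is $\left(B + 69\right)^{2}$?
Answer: $\frac{61795321}{13225} \approx 4672.6$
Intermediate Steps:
$B = - \frac{74}{115}$ ($B = 74 \left(- \frac{1}{115}\right) = - \frac{74}{115} \approx -0.64348$)
$\left(B + 69\right)^{2} = \left(- \frac{74}{115} + 69\right)^{2} = \left(\frac{7861}{115}\right)^{2} = \frac{61795321}{13225}$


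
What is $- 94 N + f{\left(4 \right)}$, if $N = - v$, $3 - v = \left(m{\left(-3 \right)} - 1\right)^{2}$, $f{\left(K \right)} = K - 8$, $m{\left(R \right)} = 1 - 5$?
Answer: $-2072$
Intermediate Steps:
$m{\left(R \right)} = -4$ ($m{\left(R \right)} = 1 - 5 = -4$)
$f{\left(K \right)} = -8 + K$
$v = -22$ ($v = 3 - \left(-4 - 1\right)^{2} = 3 - \left(-5\right)^{2} = 3 - 25 = -22$)
$N = 22$ ($N = \left(-1\right) \left(-22\right) = 22$)
$- 94 N + f{\left(4 \right)} = \left(-94\right) 22 + \left(-8 + 4\right) = -2068 - 4 = -2072$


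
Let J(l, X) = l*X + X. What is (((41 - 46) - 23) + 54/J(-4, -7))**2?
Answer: 31684/49 ≈ 646.61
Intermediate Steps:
J(l, X) = X + X*l (J(l, X) = X*l + X = X + X*l)
(((41 - 46) - 23) + 54/J(-4, -7))**2 = (((41 - 46) - 23) + 54/((-7*(1 - 4))))**2 = ((-5 - 23) + 54/((-7*(-3))))**2 = (-28 + 54/21)**2 = (-28 + 54*(1/21))**2 = (-28 + 18/7)**2 = (-178/7)**2 = 31684/49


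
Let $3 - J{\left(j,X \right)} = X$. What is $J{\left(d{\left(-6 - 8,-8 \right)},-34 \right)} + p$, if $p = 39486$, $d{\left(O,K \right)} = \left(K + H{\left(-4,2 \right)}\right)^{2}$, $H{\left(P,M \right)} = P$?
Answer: $39523$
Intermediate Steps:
$d{\left(O,K \right)} = \left(-4 + K\right)^{2}$ ($d{\left(O,K \right)} = \left(K - 4\right)^{2} = \left(-4 + K\right)^{2}$)
$J{\left(j,X \right)} = 3 - X$
$J{\left(d{\left(-6 - 8,-8 \right)},-34 \right)} + p = \left(3 - -34\right) + 39486 = \left(3 + 34\right) + 39486 = 37 + 39486 = 39523$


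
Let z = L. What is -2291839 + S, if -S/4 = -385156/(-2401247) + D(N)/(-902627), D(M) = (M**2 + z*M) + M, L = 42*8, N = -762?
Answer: -4967399745234688539/2167430375869 ≈ -2.2918e+6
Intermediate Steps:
L = 336
z = 336
D(M) = M**2 + 337*M (D(M) = (M**2 + 336*M) + M = M**2 + 337*M)
S = 1719966544552/2167430375869 (S = -4*(-385156/(-2401247) - 762*(337 - 762)/(-902627)) = -4*(-385156*(-1/2401247) - 762*(-425)*(-1/902627)) = -4*(385156/2401247 + 323850*(-1/902627)) = -4*(385156/2401247 - 323850/902627) = -4*(-429991636138/2167430375869) = 1719966544552/2167430375869 ≈ 0.79355)
-2291839 + S = -2291839 + 1719966544552/2167430375869 = -4967399745234688539/2167430375869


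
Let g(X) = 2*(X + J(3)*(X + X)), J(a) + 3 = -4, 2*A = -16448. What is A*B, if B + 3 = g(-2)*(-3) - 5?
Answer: 1348736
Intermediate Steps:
A = -8224 (A = (½)*(-16448) = -8224)
J(a) = -7 (J(a) = -3 - 4 = -7)
g(X) = -26*X (g(X) = 2*(X - 7*(X + X)) = 2*(X - 14*X) = 2*(-13*X) = -26*X)
B = -164 (B = -3 + (-26*(-2)*(-3) - 5) = -3 + (52*(-3) - 5) = -3 + (-156 - 5) = -3 - 161 = -164)
A*B = -8224*(-164) = 1348736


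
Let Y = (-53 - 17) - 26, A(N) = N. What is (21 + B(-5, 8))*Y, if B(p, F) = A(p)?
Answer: -1536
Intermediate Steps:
B(p, F) = p
Y = -96 (Y = -70 - 26 = -96)
(21 + B(-5, 8))*Y = (21 - 5)*(-96) = 16*(-96) = -1536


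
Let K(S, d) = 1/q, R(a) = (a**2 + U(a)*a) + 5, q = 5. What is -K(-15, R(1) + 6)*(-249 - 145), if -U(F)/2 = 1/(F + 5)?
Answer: 394/5 ≈ 78.800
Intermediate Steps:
U(F) = -2/(5 + F) (U(F) = -2/(F + 5) = -2/(5 + F))
R(a) = 5 + a**2 - 2*a/(5 + a) (R(a) = (a**2 + (-2/(5 + a))*a) + 5 = (a**2 - 2*a/(5 + a)) + 5 = 5 + a**2 - 2*a/(5 + a))
K(S, d) = 1/5
-K(-15, R(1) + 6)*(-249 - 145) = -(-249 - 145)/5 = -(-394)/5 = -1*(-394/5) = 394/5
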